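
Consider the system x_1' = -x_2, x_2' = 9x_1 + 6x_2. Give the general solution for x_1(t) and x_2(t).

x_1(t) = c_1e^(3t) + c_2te^(3t) - c_2e^(3t), x_2(t) = -3c_1e^(3t) - 3c_2te^(3t) + 2c_2e^(3t)

Coefficient matrix A = [[0, -1], [9, 6]].
Characteristic polynomial det(A - λI) = λ^2 - 6λ + 9 = 0.
Single eigenvalue λ = 3 with algebraic multiplicity 2.
Eigenvector v = (1,-3); generalized eigenvector w with (A-λI)w=v is (-1,2).
General solution: e^(3t)[c_1·v + c_2·(t·v + w)].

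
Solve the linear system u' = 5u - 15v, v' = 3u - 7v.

u(t) = K_1e^(-t)sin(3t) - 2K_1e^(-t)cos(3t) - 2K_2e^(-t)sin(3t) - K_2e^(-t)cos(3t), v(t) = -K_1e^(-t)cos(3t) - K_2e^(-t)sin(3t)

Coefficient matrix A = [[5, -15], [3, -7]].
Characteristic polynomial det(A - λI) = λ^2 + 2λ + 10 = 0.
Eigenvalues λ = -1 ± 3i (complex conjugate pair).
For λ=-1+3i: an eigenvector is (-2,-1) - i(1,0) = (-2 - i, -1).
A real fundamental pair from Re and Im of e^((-1+3i)t)v: X_1 = e^(-t)(cos(3t)·(-2,-1) + sin(3t)·(1,0)), X_2 = e^(-t)(sin(3t)·(-2,-1) - cos(3t)·(1,0)).
General solution: K_1X_1 + K_2X_2.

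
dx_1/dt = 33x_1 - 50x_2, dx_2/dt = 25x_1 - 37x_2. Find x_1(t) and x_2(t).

Coefficient matrix A = [[33, -50], [25, -37]].
Characteristic polynomial det(A - λI) = λ^2 + 4λ + 29 = 0.
Eigenvalues λ = -2 ± 5i (complex conjugate pair).
For λ=-2+5i: an eigenvector is (1,1) - i(-3,-2) = (1 + 3i, 1 + 2i).
A real fundamental pair from Re and Im of e^((-2+5i)t)v: X_1 = e^(-2t)(cos(5t)·(1,1) + sin(5t)·(-3,-2)), X_2 = e^(-2t)(sin(5t)·(1,1) - cos(5t)·(-3,-2)).
General solution: C_1X_1 + C_2X_2.

x_1(t) = -3C_1e^(-2t)sin(5t) + C_1e^(-2t)cos(5t) + C_2e^(-2t)sin(5t) + 3C_2e^(-2t)cos(5t), x_2(t) = -2C_1e^(-2t)sin(5t) + C_1e^(-2t)cos(5t) + C_2e^(-2t)sin(5t) + 2C_2e^(-2t)cos(5t)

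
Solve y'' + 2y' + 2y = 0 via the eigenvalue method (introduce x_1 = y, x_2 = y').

Let x_1 = y, x_2 = y'. Then x_1' = x_2 and x_2' = -2x_1 - 2x_2.
A = [[0,1],[-2,-2]]; det(A-λI) = λ^2 + 2λ + 2.
Eigenvalues λ = -1 ± i.

y(t) = c_1e^(-t)cos(t) + c_2e^(-t)sin(t)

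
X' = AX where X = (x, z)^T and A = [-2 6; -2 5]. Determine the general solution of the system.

x(t) = 3c_1e^(2t) + 2c_2e^(t), z(t) = 2c_1e^(2t) + c_2e^(t)

Coefficient matrix A = [[-2, 6], [-2, 5]].
Characteristic polynomial det(A - λI) = λ^2 - 3λ + 2 = 0.
Eigenvalues λ = 2, 1.
For λ=2: (A-λI) row 1 is [-4, 6], so an eigenvector is (3, 2).
For λ=1: (A-λI) row 1 is [-3, 6], so an eigenvector is (2, 1).
General solution: c_1e^(2t)(3,2) + c_2e^(t)(2,1).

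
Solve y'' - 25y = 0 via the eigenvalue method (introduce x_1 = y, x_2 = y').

Let x_1 = y, x_2 = y'. Then x_1' = x_2 and x_2' = 25x_1.
A = [[0,1],[25,0]]; det(A-λI) = λ^2 - 25.
Eigenvalues λ = 5, -5 with eigenvectors (1,5), (1,-5).

y(t) = K_1e^(5t) + K_2e^(-5t)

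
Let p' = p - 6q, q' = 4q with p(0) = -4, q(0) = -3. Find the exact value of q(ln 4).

A = [[1,-6],[0,4]]; eigenvalues λ = 1, 4.
Eigenvectors: (-1,0) for λ=1, (-2,1) for λ=4.
From the initial condition, c_1 = 10, c_2 = -3.
q(ln 4) = (10)(4^1)(0) + (-3)(4^4)(1) = -768.

-768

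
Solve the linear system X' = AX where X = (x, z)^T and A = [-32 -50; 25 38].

Coefficient matrix A = [[-32, -50], [25, 38]].
Characteristic polynomial det(A - λI) = λ^2 - 6λ + 34 = 0.
Eigenvalues λ = 3 ± 5i (complex conjugate pair).
For λ=3+5i: an eigenvector is (1,-1) - i(3,-2) = (1 - 3i, -1 + 2i).
A real fundamental pair from Re and Im of e^((3+5i)t)v: X_1 = e^(3t)(cos(5t)·(1,-1) + sin(5t)·(3,-2)), X_2 = e^(3t)(sin(5t)·(1,-1) - cos(5t)·(3,-2)).
General solution: c_1X_1 + c_2X_2.

x(t) = 3c_1e^(3t)sin(5t) + c_1e^(3t)cos(5t) + c_2e^(3t)sin(5t) - 3c_2e^(3t)cos(5t), z(t) = -2c_1e^(3t)sin(5t) - c_1e^(3t)cos(5t) - c_2e^(3t)sin(5t) + 2c_2e^(3t)cos(5t)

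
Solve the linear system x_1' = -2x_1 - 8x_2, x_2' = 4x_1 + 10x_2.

Coefficient matrix A = [[-2, -8], [4, 10]].
Characteristic polynomial det(A - λI) = λ^2 - 8λ + 12 = 0.
Eigenvalues λ = 2, 6.
For λ=2: (A-λI) row 1 is [-4, -8], so an eigenvector is (-2, 1).
For λ=6: (A-λI) row 1 is [-8, -8], so an eigenvector is (-1, 1).
General solution: C_1e^(2t)(-2,1) + C_2e^(6t)(-1,1).

x_1(t) = -2C_1e^(2t) - C_2e^(6t), x_2(t) = C_1e^(2t) + C_2e^(6t)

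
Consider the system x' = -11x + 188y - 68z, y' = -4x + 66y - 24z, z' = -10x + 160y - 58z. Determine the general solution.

Coefficient matrix A = [[-11, 188, -68], [-4, 66, -24], [-10, 160, -58]].
det(A - λI) = 0 gives eigenvalues λ = -3, -2, 2.
For λ=-3: eigenvector (9,4,10).
For λ=-2: eigenvector (4,2,5).
For λ=2: eigenvector (4,1,2).
General solution: c_1e^(-3t)(9,4,10) + c_2e^(-2t)(4,2,5) + c_3e^(2t)(4,1,2).

x(t) = 9c_1e^(-3t) + 4c_2e^(-2t) + 4c_3e^(2t), y(t) = 4c_1e^(-3t) + 2c_2e^(-2t) + c_3e^(2t), z(t) = 10c_1e^(-3t) + 5c_2e^(-2t) + 2c_3e^(2t)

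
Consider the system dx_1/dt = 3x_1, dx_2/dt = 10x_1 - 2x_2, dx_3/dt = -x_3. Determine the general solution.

x_1(t) = c_3e^(3t), x_2(t) = c_2e^(-2t) + 2c_3e^(3t), x_3(t) = c_1e^(-t)

Coefficient matrix A = [[3, 0, 0], [10, -2, 0], [0, 0, -1]].
det(A - λI) = 0 gives eigenvalues λ = -1, -2, 3.
For λ=-1: eigenvector (0,0,1).
For λ=-2: eigenvector (0,1,0).
For λ=3: eigenvector (1,2,0).
General solution: c_1e^(-t)(0,0,1) + c_2e^(-2t)(0,1,0) + c_3e^(3t)(1,2,0).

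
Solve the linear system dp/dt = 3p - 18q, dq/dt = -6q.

p(t) = C_1e^(3t) + 2C_2e^(-6t), q(t) = C_2e^(-6t)

Coefficient matrix A = [[3, -18], [0, -6]].
Characteristic polynomial det(A - λI) = λ^2 + 3λ - 18 = 0.
Eigenvalues λ = 3, -6.
For λ=3: (A-λI) row 1 is [0, -18], so an eigenvector is (1, 0).
For λ=-6: (A-λI) row 1 is [9, -18], so an eigenvector is (2, 1).
General solution: C_1e^(3t)(1,0) + C_2e^(-6t)(2,1).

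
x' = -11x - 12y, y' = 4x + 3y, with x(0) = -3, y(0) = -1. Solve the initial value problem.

x(t) = 15e^(-3t) - 18e^(-5t), y(t) = -10e^(-3t) + 9e^(-5t)

Coefficient matrix A = [[-11, -12], [4, 3]].
Characteristic polynomial det(A - λI) = λ^2 + 8λ + 15 = 0.
Eigenvalues λ = -3, -5.
For λ=-3: (A-λI) row 1 is [-8, -12], so an eigenvector is (-3, 2).
For λ=-5: (A-λI) row 1 is [-6, -12], so an eigenvector is (-2, 1).
General solution: K_1e^(-3t)(-3,2) + K_2e^(-5t)(-2,1).
Applying x(0)=-3, y(0)=-1 gives K_1=-5, K_2=9.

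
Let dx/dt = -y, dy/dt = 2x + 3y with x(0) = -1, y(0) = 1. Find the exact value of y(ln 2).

2

A = [[0,-1],[2,3]]; eigenvalues λ = 2, 1.
Eigenvectors: (-1,2) for λ=2, (-1,1) for λ=1.
From the initial condition, c_1 = 0, c_2 = 1.
y(ln 2) = (0)(2^2)(2) + (1)(2^1)(1) = 2.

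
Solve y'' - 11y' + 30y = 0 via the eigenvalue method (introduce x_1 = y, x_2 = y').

Let x_1 = y, x_2 = y'. Then x_1' = x_2 and x_2' = -30x_1 + 11x_2.
A = [[0,1],[-30,11]]; det(A-λI) = λ^2 - 11λ + 30.
Eigenvalues λ = 6, 5 with eigenvectors (1,6), (1,5).

y(t) = c_1e^(6t) + c_2e^(5t)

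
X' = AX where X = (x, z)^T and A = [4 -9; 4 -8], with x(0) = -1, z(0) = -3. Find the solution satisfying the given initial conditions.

Coefficient matrix A = [[4, -9], [4, -8]].
Characteristic polynomial det(A - λI) = λ^2 + 4λ + 4 = 0.
Single eigenvalue λ = -2 with algebraic multiplicity 2.
Eigenvector v = (3,2); generalized eigenvector w with (A-λI)w=v is (2,1).
General solution: e^(-2t)[K_1·v + K_2·(t·v + w)].
Applying x(0)=-1, z(0)=-3 gives K_1=-5, K_2=7.

x(t) = 21te^(-2t) - e^(-2t), z(t) = 14te^(-2t) - 3e^(-2t)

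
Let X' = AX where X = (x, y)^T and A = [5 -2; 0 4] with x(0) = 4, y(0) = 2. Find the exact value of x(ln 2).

64

A = [[5,-2],[0,4]]; eigenvalues λ = 4, 5.
Eigenvectors: (2,1) for λ=4, (1,0) for λ=5.
From the initial condition, c_1 = 2, c_2 = 0.
x(ln 2) = (2)(2^4)(2) + (0)(2^5)(1) = 64.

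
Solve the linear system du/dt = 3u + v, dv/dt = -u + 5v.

Coefficient matrix A = [[3, 1], [-1, 5]].
Characteristic polynomial det(A - λI) = λ^2 - 8λ + 16 = 0.
Single eigenvalue λ = 4 with algebraic multiplicity 2.
Eigenvector v = (-1,-1); generalized eigenvector w with (A-λI)w=v is (-1,-2).
General solution: e^(4t)[C_1·v + C_2·(t·v + w)].

u(t) = -C_1e^(4t) - C_2te^(4t) - C_2e^(4t), v(t) = -C_1e^(4t) - C_2te^(4t) - 2C_2e^(4t)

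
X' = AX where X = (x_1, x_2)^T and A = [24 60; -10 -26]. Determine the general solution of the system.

Coefficient matrix A = [[24, 60], [-10, -26]].
Characteristic polynomial det(A - λI) = λ^2 + 2λ - 24 = 0.
Eigenvalues λ = 4, -6.
For λ=4: (A-λI) row 1 is [20, 60], so an eigenvector is (3, -1).
For λ=-6: (A-λI) row 1 is [30, 60], so an eigenvector is (2, -1).
General solution: K_1e^(4t)(3,-1) + K_2e^(-6t)(2,-1).

x_1(t) = 3K_1e^(4t) + 2K_2e^(-6t), x_2(t) = -K_1e^(4t) - K_2e^(-6t)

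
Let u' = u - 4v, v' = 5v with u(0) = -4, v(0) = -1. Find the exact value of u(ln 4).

1004

A = [[1,-4],[0,5]]; eigenvalues λ = 5, 1.
Eigenvectors: (1,-1) for λ=5, (1,0) for λ=1.
From the initial condition, c_1 = 1, c_2 = -5.
u(ln 4) = (1)(4^5)(1) + (-5)(4^1)(1) = 1004.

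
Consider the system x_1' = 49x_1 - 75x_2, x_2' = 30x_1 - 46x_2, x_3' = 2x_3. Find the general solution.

Coefficient matrix A = [[49, -75, 0], [30, -46, 0], [0, 0, 2]].
det(A - λI) = 0 gives eigenvalues λ = -1, 4, 2.
For λ=-1: eigenvector (-3,-2,0).
For λ=4: eigenvector (5,3,0).
For λ=2: eigenvector (0,0,1).
General solution: c_1e^(-t)(-3,-2,0) + c_2e^(4t)(5,3,0) + c_3e^(2t)(0,0,1).

x_1(t) = -3c_1e^(-t) + 5c_2e^(4t), x_2(t) = -2c_1e^(-t) + 3c_2e^(4t), x_3(t) = c_3e^(2t)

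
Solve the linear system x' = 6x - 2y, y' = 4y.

x(t) = -c_1e^(4t) + c_2e^(6t), y(t) = -c_1e^(4t)

Coefficient matrix A = [[6, -2], [0, 4]].
Characteristic polynomial det(A - λI) = λ^2 - 10λ + 24 = 0.
Eigenvalues λ = 4, 6.
For λ=4: (A-λI) row 1 is [2, -2], so an eigenvector is (-1, -1).
For λ=6: (A-λI) row 1 is [0, -2], so an eigenvector is (1, 0).
General solution: c_1e^(4t)(-1,-1) + c_2e^(6t)(1,0).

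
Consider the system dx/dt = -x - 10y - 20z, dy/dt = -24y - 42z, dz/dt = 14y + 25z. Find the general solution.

x(t) = c_1e^(-t) - 2c_2e^(4t), y(t) = -3c_2e^(4t) - 2c_3e^(-3t), z(t) = 2c_2e^(4t) + c_3e^(-3t)

Coefficient matrix A = [[-1, -10, -20], [0, -24, -42], [0, 14, 25]].
det(A - λI) = 0 gives eigenvalues λ = -1, 4, -3.
For λ=-1: eigenvector (1,0,0).
For λ=4: eigenvector (-2,-3,2).
For λ=-3: eigenvector (0,-2,1).
General solution: c_1e^(-t)(1,0,0) + c_2e^(4t)(-2,-3,2) + c_3e^(-3t)(0,-2,1).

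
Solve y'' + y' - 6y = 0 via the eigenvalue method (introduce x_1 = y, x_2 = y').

Let x_1 = y, x_2 = y'. Then x_1' = x_2 and x_2' = 6x_1 - x_2.
A = [[0,1],[6,-1]]; det(A-λI) = λ^2 + λ - 6.
Eigenvalues λ = -3, 2 with eigenvectors (1,-3), (1,2).

y(t) = c_1e^(-3t) + c_2e^(2t)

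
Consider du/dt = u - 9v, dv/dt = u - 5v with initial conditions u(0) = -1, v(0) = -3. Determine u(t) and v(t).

u(t) = 24te^(-2t) - e^(-2t), v(t) = 8te^(-2t) - 3e^(-2t)

Coefficient matrix A = [[1, -9], [1, -5]].
Characteristic polynomial det(A - λI) = λ^2 + 4λ + 4 = 0.
Single eigenvalue λ = -2 with algebraic multiplicity 2.
Eigenvector v = (-3,-1); generalized eigenvector w with (A-λI)w=v is (-1,0).
General solution: e^(-2t)[c_1·v + c_2·(t·v + w)].
Applying u(0)=-1, v(0)=-3 gives c_1=3, c_2=-8.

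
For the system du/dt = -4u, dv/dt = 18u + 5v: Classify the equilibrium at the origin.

saddle

A = [[-4,0],[18,5]]; det(A-λI) = λ^2 - λ - 20.
λ = 5, -4: opposite signs.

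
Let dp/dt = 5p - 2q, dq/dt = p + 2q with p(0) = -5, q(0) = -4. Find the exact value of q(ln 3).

-162

A = [[5,-2],[1,2]]; eigenvalues λ = 4, 3.
Eigenvectors: (2,1) for λ=4, (-1,-1) for λ=3.
From the initial condition, c_1 = -1, c_2 = 3.
q(ln 3) = (-1)(3^4)(1) + (3)(3^3)(-1) = -162.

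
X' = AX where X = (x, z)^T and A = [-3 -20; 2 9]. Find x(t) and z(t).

Coefficient matrix A = [[-3, -20], [2, 9]].
Characteristic polynomial det(A - λI) = λ^2 - 6λ + 13 = 0.
Eigenvalues λ = 3 ± 2i (complex conjugate pair).
For λ=3+2i: an eigenvector is (-3,1) - i(-1,0) = (-3 + i, 1).
A real fundamental pair from Re and Im of e^((3+2i)t)v: X_1 = e^(3t)(cos(2t)·(-3,1) + sin(2t)·(-1,0)), X_2 = e^(3t)(sin(2t)·(-3,1) - cos(2t)·(-1,0)).
General solution: C_1X_1 + C_2X_2.

x(t) = -C_1e^(3t)sin(2t) - 3C_1e^(3t)cos(2t) - 3C_2e^(3t)sin(2t) + C_2e^(3t)cos(2t), z(t) = C_1e^(3t)cos(2t) + C_2e^(3t)sin(2t)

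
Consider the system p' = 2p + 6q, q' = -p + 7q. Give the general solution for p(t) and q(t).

p(t) = -3K_1e^(4t) + 2K_2e^(5t), q(t) = -K_1e^(4t) + K_2e^(5t)

Coefficient matrix A = [[2, 6], [-1, 7]].
Characteristic polynomial det(A - λI) = λ^2 - 9λ + 20 = 0.
Eigenvalues λ = 4, 5.
For λ=4: (A-λI) row 1 is [-2, 6], so an eigenvector is (-3, -1).
For λ=5: (A-λI) row 1 is [-3, 6], so an eigenvector is (2, 1).
General solution: K_1e^(4t)(-3,-1) + K_2e^(5t)(2,1).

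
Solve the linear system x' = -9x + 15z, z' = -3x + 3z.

Coefficient matrix A = [[-9, 15], [-3, 3]].
Characteristic polynomial det(A - λI) = λ^2 + 6λ + 18 = 0.
Eigenvalues λ = -3 ± 3i (complex conjugate pair).
For λ=-3+3i: an eigenvector is (-2,-1) - i(-1,0) = (-2 + i, -1).
A real fundamental pair from Re and Im of e^((-3+3i)t)v: X_1 = e^(-3t)(cos(3t)·(-2,-1) + sin(3t)·(-1,0)), X_2 = e^(-3t)(sin(3t)·(-2,-1) - cos(3t)·(-1,0)).
General solution: c_1X_1 + c_2X_2.

x(t) = -c_1e^(-3t)sin(3t) - 2c_1e^(-3t)cos(3t) - 2c_2e^(-3t)sin(3t) + c_2e^(-3t)cos(3t), z(t) = -c_1e^(-3t)cos(3t) - c_2e^(-3t)sin(3t)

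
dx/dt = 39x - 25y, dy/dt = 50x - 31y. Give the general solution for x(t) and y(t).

Coefficient matrix A = [[39, -25], [50, -31]].
Characteristic polynomial det(A - λI) = λ^2 - 8λ + 41 = 0.
Eigenvalues λ = 4 ± 5i (complex conjugate pair).
For λ=4+5i: an eigenvector is (-2,-3) - i(1,1) = (-2 - i, -3 - i).
A real fundamental pair from Re and Im of e^((4+5i)t)v: X_1 = e^(4t)(cos(5t)·(-2,-3) + sin(5t)·(1,1)), X_2 = e^(4t)(sin(5t)·(-2,-3) - cos(5t)·(1,1)).
General solution: K_1X_1 + K_2X_2.

x(t) = K_1e^(4t)sin(5t) - 2K_1e^(4t)cos(5t) - 2K_2e^(4t)sin(5t) - K_2e^(4t)cos(5t), y(t) = K_1e^(4t)sin(5t) - 3K_1e^(4t)cos(5t) - 3K_2e^(4t)sin(5t) - K_2e^(4t)cos(5t)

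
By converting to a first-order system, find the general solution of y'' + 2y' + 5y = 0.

Let x_1 = y, x_2 = y'. Then x_1' = x_2 and x_2' = -5x_1 - 2x_2.
A = [[0,1],[-5,-2]]; det(A-λI) = λ^2 + 2λ + 5.
Eigenvalues λ = -1 ± 2i.

y(t) = c_1e^(-t)cos(2t) + c_2e^(-t)sin(2t)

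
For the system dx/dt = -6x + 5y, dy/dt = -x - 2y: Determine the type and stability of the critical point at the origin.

stable spiral

A = [[-6,5],[-1,-2]]; det(A-λI) = λ^2 + 8λ + 17.
λ = -4 ± i: negative real part.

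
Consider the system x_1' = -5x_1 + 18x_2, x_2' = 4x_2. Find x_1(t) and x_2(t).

x_1(t) = K_1e^(-5t) - 2K_2e^(4t), x_2(t) = -K_2e^(4t)

Coefficient matrix A = [[-5, 18], [0, 4]].
Characteristic polynomial det(A - λI) = λ^2 + λ - 20 = 0.
Eigenvalues λ = -5, 4.
For λ=-5: (A-λI) row 1 is [0, 18], so an eigenvector is (1, 0).
For λ=4: (A-λI) row 1 is [-9, 18], so an eigenvector is (-2, -1).
General solution: K_1e^(-5t)(1,0) + K_2e^(4t)(-2,-1).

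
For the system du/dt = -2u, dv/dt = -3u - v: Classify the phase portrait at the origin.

stable node

A = [[-2,0],[-3,-1]]; det(A-λI) = λ^2 + 3λ + 2.
λ = -2, -1: both negative.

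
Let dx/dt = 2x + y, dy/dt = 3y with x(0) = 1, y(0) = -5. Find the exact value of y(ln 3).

A = [[2,1],[0,3]]; eigenvalues λ = 2, 3.
Eigenvectors: (1,0) for λ=2, (-1,-1) for λ=3.
From the initial condition, c_1 = 6, c_2 = 5.
y(ln 3) = (6)(3^2)(0) + (5)(3^3)(-1) = -135.

-135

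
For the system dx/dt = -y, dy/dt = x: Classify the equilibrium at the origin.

center

A = [[0,-1],[1,0]]; det(A-λI) = λ^2 + 1.
λ = 0 ± i: zero real part.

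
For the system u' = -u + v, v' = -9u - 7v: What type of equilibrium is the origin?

A = [[-1,1],[-9,-7]]; det(A-λI) = λ^2 + 8λ + 16.
repeated λ = -4 with a single eigenvector.

stable improper node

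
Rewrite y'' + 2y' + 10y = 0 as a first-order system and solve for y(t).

Let x_1 = y, x_2 = y'. Then x_1' = x_2 and x_2' = -10x_1 - 2x_2.
A = [[0,1],[-10,-2]]; det(A-λI) = λ^2 + 2λ + 10.
Eigenvalues λ = -1 ± 3i.

y(t) = K_1e^(-t)cos(3t) + K_2e^(-t)sin(3t)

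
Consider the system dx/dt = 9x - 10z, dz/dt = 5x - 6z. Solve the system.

Coefficient matrix A = [[9, -10], [5, -6]].
Characteristic polynomial det(A - λI) = λ^2 - 3λ - 4 = 0.
Eigenvalues λ = 4, -1.
For λ=4: (A-λI) row 1 is [5, -10], so an eigenvector is (-2, -1).
For λ=-1: (A-λI) row 1 is [10, -10], so an eigenvector is (1, 1).
General solution: K_1e^(4t)(-2,-1) + K_2e^(-t)(1,1).

x(t) = -2K_1e^(4t) + K_2e^(-t), z(t) = -K_1e^(4t) + K_2e^(-t)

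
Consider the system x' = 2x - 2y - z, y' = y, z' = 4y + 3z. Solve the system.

x(t) = c_1e^(2t) + c_3e^(3t), y(t) = c_2e^(t), z(t) = -2c_2e^(t) - c_3e^(3t)

Coefficient matrix A = [[2, -2, -1], [0, 1, 0], [0, 4, 3]].
det(A - λI) = 0 gives eigenvalues λ = 2, 1, 3.
For λ=2: eigenvector (1,0,0).
For λ=1: eigenvector (0,1,-2).
For λ=3: eigenvector (1,0,-1).
General solution: c_1e^(2t)(1,0,0) + c_2e^(t)(0,1,-2) + c_3e^(3t)(1,0,-1).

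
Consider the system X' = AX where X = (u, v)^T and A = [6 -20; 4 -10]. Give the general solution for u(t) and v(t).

Coefficient matrix A = [[6, -20], [4, -10]].
Characteristic polynomial det(A - λI) = λ^2 + 4λ + 20 = 0.
Eigenvalues λ = -2 ± 4i (complex conjugate pair).
For λ=-2+4i: an eigenvector is (2,1) - i(-1,0) = (2 + i, 1).
A real fundamental pair from Re and Im of e^((-2+4i)t)v: X_1 = e^(-2t)(cos(4t)·(2,1) + sin(4t)·(-1,0)), X_2 = e^(-2t)(sin(4t)·(2,1) - cos(4t)·(-1,0)).
General solution: C_1X_1 + C_2X_2.

u(t) = -C_1e^(-2t)sin(4t) + 2C_1e^(-2t)cos(4t) + 2C_2e^(-2t)sin(4t) + C_2e^(-2t)cos(4t), v(t) = C_1e^(-2t)cos(4t) + C_2e^(-2t)sin(4t)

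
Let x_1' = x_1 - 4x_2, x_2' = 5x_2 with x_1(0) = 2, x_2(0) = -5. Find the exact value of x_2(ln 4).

A = [[1,-4],[0,5]]; eigenvalues λ = 1, 5.
Eigenvectors: (-1,0) for λ=1, (-1,1) for λ=5.
From the initial condition, c_1 = 3, c_2 = -5.
x_2(ln 4) = (3)(4^1)(0) + (-5)(4^5)(1) = -5120.

-5120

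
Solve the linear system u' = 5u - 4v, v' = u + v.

u(t) = -2C_1e^(3t) - 2C_2te^(3t) - C_2e^(3t), v(t) = -C_1e^(3t) - C_2te^(3t)

Coefficient matrix A = [[5, -4], [1, 1]].
Characteristic polynomial det(A - λI) = λ^2 - 6λ + 9 = 0.
Single eigenvalue λ = 3 with algebraic multiplicity 2.
Eigenvector v = (-2,-1); generalized eigenvector w with (A-λI)w=v is (-1,0).
General solution: e^(3t)[C_1·v + C_2·(t·v + w)].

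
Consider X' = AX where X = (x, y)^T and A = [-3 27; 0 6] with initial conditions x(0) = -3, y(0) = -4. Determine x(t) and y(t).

x(t) = -12e^(6t) + 9e^(-3t), y(t) = -4e^(6t)

Coefficient matrix A = [[-3, 27], [0, 6]].
Characteristic polynomial det(A - λI) = λ^2 - 3λ - 18 = 0.
Eigenvalues λ = -3, 6.
For λ=-3: (A-λI) row 1 is [0, 27], so an eigenvector is (1, 0).
For λ=6: (A-λI) row 1 is [-9, 27], so an eigenvector is (-3, -1).
General solution: c_1e^(-3t)(1,0) + c_2e^(6t)(-3,-1).
Applying x(0)=-3, y(0)=-4 gives c_1=9, c_2=4.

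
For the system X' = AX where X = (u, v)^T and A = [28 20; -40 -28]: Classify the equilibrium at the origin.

A = [[28,20],[-40,-28]]; det(A-λI) = λ^2 + 16.
λ = 0 ± 4i: zero real part.

center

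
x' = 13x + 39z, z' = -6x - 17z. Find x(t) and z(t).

Coefficient matrix A = [[13, 39], [-6, -17]].
Characteristic polynomial det(A - λI) = λ^2 + 4λ + 13 = 0.
Eigenvalues λ = -2 ± 3i (complex conjugate pair).
For λ=-2+3i: an eigenvector is (-2,1) - i(3,-1) = (-2 - 3i, 1 + i).
A real fundamental pair from Re and Im of e^((-2+3i)t)v: X_1 = e^(-2t)(cos(3t)·(-2,1) + sin(3t)·(3,-1)), X_2 = e^(-2t)(sin(3t)·(-2,1) - cos(3t)·(3,-1)).
General solution: K_1X_1 + K_2X_2.

x(t) = 3K_1e^(-2t)sin(3t) - 2K_1e^(-2t)cos(3t) - 2K_2e^(-2t)sin(3t) - 3K_2e^(-2t)cos(3t), z(t) = -K_1e^(-2t)sin(3t) + K_1e^(-2t)cos(3t) + K_2e^(-2t)sin(3t) + K_2e^(-2t)cos(3t)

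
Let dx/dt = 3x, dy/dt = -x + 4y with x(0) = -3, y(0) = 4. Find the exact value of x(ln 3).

A = [[3,0],[-1,4]]; eigenvalues λ = 4, 3.
Eigenvectors: (0,-1) for λ=4, (1,1) for λ=3.
From the initial condition, c_1 = -7, c_2 = -3.
x(ln 3) = (-7)(3^4)(0) + (-3)(3^3)(1) = -81.

-81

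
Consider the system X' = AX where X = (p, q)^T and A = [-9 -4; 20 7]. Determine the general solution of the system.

Coefficient matrix A = [[-9, -4], [20, 7]].
Characteristic polynomial det(A - λI) = λ^2 + 2λ + 17 = 0.
Eigenvalues λ = -1 ± 4i (complex conjugate pair).
For λ=-1+4i: an eigenvector is (-1,2) - i(0,-1) = (-1, 2 + i).
A real fundamental pair from Re and Im of e^((-1+4i)t)v: X_1 = e^(-t)(cos(4t)·(-1,2) + sin(4t)·(0,-1)), X_2 = e^(-t)(sin(4t)·(-1,2) - cos(4t)·(0,-1)).
General solution: C_1X_1 + C_2X_2.

p(t) = -C_1e^(-t)cos(4t) - C_2e^(-t)sin(4t), q(t) = -C_1e^(-t)sin(4t) + 2C_1e^(-t)cos(4t) + 2C_2e^(-t)sin(4t) + C_2e^(-t)cos(4t)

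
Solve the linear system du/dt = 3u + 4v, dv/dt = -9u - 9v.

Coefficient matrix A = [[3, 4], [-9, -9]].
Characteristic polynomial det(A - λI) = λ^2 + 6λ + 9 = 0.
Single eigenvalue λ = -3 with algebraic multiplicity 2.
Eigenvector v = (2,-3); generalized eigenvector w with (A-λI)w=v is (-1,2).
General solution: e^(-3t)[c_1·v + c_2·(t·v + w)].

u(t) = 2c_1e^(-3t) + 2c_2te^(-3t) - c_2e^(-3t), v(t) = -3c_1e^(-3t) - 3c_2te^(-3t) + 2c_2e^(-3t)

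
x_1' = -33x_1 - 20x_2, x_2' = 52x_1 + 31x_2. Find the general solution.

x_1(t) = -2K_1e^(-t)sin(4t) - K_1e^(-t)cos(4t) - K_2e^(-t)sin(4t) + 2K_2e^(-t)cos(4t), x_2(t) = 3K_1e^(-t)sin(4t) + 2K_1e^(-t)cos(4t) + 2K_2e^(-t)sin(4t) - 3K_2e^(-t)cos(4t)

Coefficient matrix A = [[-33, -20], [52, 31]].
Characteristic polynomial det(A - λI) = λ^2 + 2λ + 17 = 0.
Eigenvalues λ = -1 ± 4i (complex conjugate pair).
For λ=-1+4i: an eigenvector is (-1,2) - i(-2,3) = (-1 + 2i, 2 - 3i).
A real fundamental pair from Re and Im of e^((-1+4i)t)v: X_1 = e^(-t)(cos(4t)·(-1,2) + sin(4t)·(-2,3)), X_2 = e^(-t)(sin(4t)·(-1,2) - cos(4t)·(-2,3)).
General solution: K_1X_1 + K_2X_2.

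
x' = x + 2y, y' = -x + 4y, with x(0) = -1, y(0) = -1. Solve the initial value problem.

x(t) = -e^(3t), y(t) = -e^(3t)

Coefficient matrix A = [[1, 2], [-1, 4]].
Characteristic polynomial det(A - λI) = λ^2 - 5λ + 6 = 0.
Eigenvalues λ = 2, 3.
For λ=2: (A-λI) row 1 is [-1, 2], so an eigenvector is (-2, -1).
For λ=3: (A-λI) row 1 is [-2, 2], so an eigenvector is (1, 1).
General solution: c_1e^(2t)(-2,-1) + c_2e^(3t)(1,1).
Applying x(0)=-1, y(0)=-1 gives c_1=0, c_2=-1.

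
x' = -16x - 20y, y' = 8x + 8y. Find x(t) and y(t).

x(t) = -2K_1e^(-4t)sin(4t) - K_1e^(-4t)cos(4t) - K_2e^(-4t)sin(4t) + 2K_2e^(-4t)cos(4t), y(t) = K_1e^(-4t)sin(4t) + K_1e^(-4t)cos(4t) + K_2e^(-4t)sin(4t) - K_2e^(-4t)cos(4t)

Coefficient matrix A = [[-16, -20], [8, 8]].
Characteristic polynomial det(A - λI) = λ^2 + 8λ + 32 = 0.
Eigenvalues λ = -4 ± 4i (complex conjugate pair).
For λ=-4+4i: an eigenvector is (-1,1) - i(-2,1) = (-1 + 2i, 1 - i).
A real fundamental pair from Re and Im of e^((-4+4i)t)v: X_1 = e^(-4t)(cos(4t)·(-1,1) + sin(4t)·(-2,1)), X_2 = e^(-4t)(sin(4t)·(-1,1) - cos(4t)·(-2,1)).
General solution: K_1X_1 + K_2X_2.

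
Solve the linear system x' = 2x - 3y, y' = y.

x(t) = 3c_1e^(t) - c_2e^(2t), y(t) = c_1e^(t)

Coefficient matrix A = [[2, -3], [0, 1]].
Characteristic polynomial det(A - λI) = λ^2 - 3λ + 2 = 0.
Eigenvalues λ = 1, 2.
For λ=1: (A-λI) row 1 is [1, -3], so an eigenvector is (3, 1).
For λ=2: (A-λI) row 1 is [0, -3], so an eigenvector is (-1, 0).
General solution: c_1e^(t)(3,1) + c_2e^(2t)(-1,0).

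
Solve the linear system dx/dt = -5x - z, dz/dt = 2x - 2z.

Coefficient matrix A = [[-5, -1], [2, -2]].
Characteristic polynomial det(A - λI) = λ^2 + 7λ + 12 = 0.
Eigenvalues λ = -4, -3.
For λ=-4: (A-λI) row 1 is [-1, -1], so an eigenvector is (1, -1).
For λ=-3: (A-λI) row 1 is [-2, -1], so an eigenvector is (1, -2).
General solution: K_1e^(-4t)(1,-1) + K_2e^(-3t)(1,-2).

x(t) = K_1e^(-4t) + K_2e^(-3t), z(t) = -K_1e^(-4t) - 2K_2e^(-3t)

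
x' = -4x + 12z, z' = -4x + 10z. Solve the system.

Coefficient matrix A = [[-4, 12], [-4, 10]].
Characteristic polynomial det(A - λI) = λ^2 - 6λ + 8 = 0.
Eigenvalues λ = 2, 4.
For λ=2: (A-λI) row 1 is [-6, 12], so an eigenvector is (2, 1).
For λ=4: (A-λI) row 1 is [-8, 12], so an eigenvector is (3, 2).
General solution: c_1e^(2t)(2,1) + c_2e^(4t)(3,2).

x(t) = 2c_1e^(2t) + 3c_2e^(4t), z(t) = c_1e^(2t) + 2c_2e^(4t)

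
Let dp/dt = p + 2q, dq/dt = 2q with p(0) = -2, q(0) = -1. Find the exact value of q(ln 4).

A = [[1,2],[0,2]]; eigenvalues λ = 2, 1.
Eigenvectors: (2,1) for λ=2, (-1,0) for λ=1.
From the initial condition, c_1 = -1, c_2 = 0.
q(ln 4) = (-1)(4^2)(1) + (0)(4^1)(0) = -16.

-16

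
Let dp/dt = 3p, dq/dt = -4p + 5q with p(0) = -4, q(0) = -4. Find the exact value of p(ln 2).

A = [[3,0],[-4,5]]; eigenvalues λ = 3, 5.
Eigenvectors: (-1,-2) for λ=3, (0,-1) for λ=5.
From the initial condition, c_1 = 4, c_2 = -4.
p(ln 2) = (4)(2^3)(-1) + (-4)(2^5)(0) = -32.

-32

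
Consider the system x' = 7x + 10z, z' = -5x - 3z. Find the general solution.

Coefficient matrix A = [[7, 10], [-5, -3]].
Characteristic polynomial det(A - λI) = λ^2 - 4λ + 29 = 0.
Eigenvalues λ = 2 ± 5i (complex conjugate pair).
For λ=2+5i: an eigenvector is (-1,0) - i(-1,1) = (-1 + i, 0 - i).
A real fundamental pair from Re and Im of e^((2+5i)t)v: X_1 = e^(2t)(cos(5t)·(-1,0) + sin(5t)·(-1,1)), X_2 = e^(2t)(sin(5t)·(-1,0) - cos(5t)·(-1,1)).
General solution: C_1X_1 + C_2X_2.

x(t) = -C_1e^(2t)sin(5t) - C_1e^(2t)cos(5t) - C_2e^(2t)sin(5t) + C_2e^(2t)cos(5t), z(t) = C_1e^(2t)sin(5t) - C_2e^(2t)cos(5t)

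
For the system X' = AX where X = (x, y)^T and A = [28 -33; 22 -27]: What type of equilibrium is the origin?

A = [[28,-33],[22,-27]]; det(A-λI) = λ^2 - λ - 30.
λ = 6, -5: opposite signs.

saddle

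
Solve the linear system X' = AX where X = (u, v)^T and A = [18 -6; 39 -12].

Coefficient matrix A = [[18, -6], [39, -12]].
Characteristic polynomial det(A - λI) = λ^2 - 6λ + 18 = 0.
Eigenvalues λ = 3 ± 3i (complex conjugate pair).
For λ=3+3i: an eigenvector is (1,3) - i(-1,-2) = (1 + i, 3 + 2i).
A real fundamental pair from Re and Im of e^((3+3i)t)v: X_1 = e^(3t)(cos(3t)·(1,3) + sin(3t)·(-1,-2)), X_2 = e^(3t)(sin(3t)·(1,3) - cos(3t)·(-1,-2)).
General solution: c_1X_1 + c_2X_2.

u(t) = -c_1e^(3t)sin(3t) + c_1e^(3t)cos(3t) + c_2e^(3t)sin(3t) + c_2e^(3t)cos(3t), v(t) = -2c_1e^(3t)sin(3t) + 3c_1e^(3t)cos(3t) + 3c_2e^(3t)sin(3t) + 2c_2e^(3t)cos(3t)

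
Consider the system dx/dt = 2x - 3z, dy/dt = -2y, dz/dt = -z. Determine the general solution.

x(t) = K_2e^(2t) + K_3e^(-t), y(t) = K_1e^(-2t), z(t) = K_3e^(-t)

Coefficient matrix A = [[2, 0, -3], [0, -2, 0], [0, 0, -1]].
det(A - λI) = 0 gives eigenvalues λ = -2, 2, -1.
For λ=-2: eigenvector (0,1,0).
For λ=2: eigenvector (1,0,0).
For λ=-1: eigenvector (1,0,1).
General solution: K_1e^(-2t)(0,1,0) + K_2e^(2t)(1,0,0) + K_3e^(-t)(1,0,1).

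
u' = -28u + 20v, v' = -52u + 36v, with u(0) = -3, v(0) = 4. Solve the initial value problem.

u(t) = 44e^(4t)sin(4t) - 3e^(4t)cos(4t), v(t) = 71e^(4t)sin(4t) + 4e^(4t)cos(4t)

Coefficient matrix A = [[-28, 20], [-52, 36]].
Characteristic polynomial det(A - λI) = λ^2 - 8λ + 32 = 0.
Eigenvalues λ = 4 ± 4i (complex conjugate pair).
For λ=4+4i: an eigenvector is (1,2) - i(2,3) = (1 - 2i, 2 - 3i).
A real fundamental pair from Re and Im of e^((4+4i)t)v: X_1 = e^(4t)(cos(4t)·(1,2) + sin(4t)·(2,3)), X_2 = e^(4t)(sin(4t)·(1,2) - cos(4t)·(2,3)).
General solution: c_1X_1 + c_2X_2.
Applying u(0)=-3, v(0)=4 gives c_1=17, c_2=10.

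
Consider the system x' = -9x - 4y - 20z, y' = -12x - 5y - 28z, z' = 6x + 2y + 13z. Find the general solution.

x(t) = -2K_1e^(-3t) - 2K_2e^(-t) - K_3e^(3t), y(t) = -2K_1e^(-3t) - K_2e^(-t) - 2K_3e^(3t), z(t) = K_1e^(-3t) + K_2e^(-t) + K_3e^(3t)

Coefficient matrix A = [[-9, -4, -20], [-12, -5, -28], [6, 2, 13]].
det(A - λI) = 0 gives eigenvalues λ = -3, -1, 3.
For λ=-3: eigenvector (-2,-2,1).
For λ=-1: eigenvector (-2,-1,1).
For λ=3: eigenvector (-1,-2,1).
General solution: K_1e^(-3t)(-2,-2,1) + K_2e^(-t)(-2,-1,1) + K_3e^(3t)(-1,-2,1).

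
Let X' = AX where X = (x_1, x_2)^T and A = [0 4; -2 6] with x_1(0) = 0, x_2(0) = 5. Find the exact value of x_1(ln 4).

A = [[0,4],[-2,6]]; eigenvalues λ = 4, 2.
Eigenvectors: (-1,-1) for λ=4, (-2,-1) for λ=2.
From the initial condition, c_1 = -10, c_2 = 5.
x_1(ln 4) = (-10)(4^4)(-1) + (5)(4^2)(-2) = 2400.

2400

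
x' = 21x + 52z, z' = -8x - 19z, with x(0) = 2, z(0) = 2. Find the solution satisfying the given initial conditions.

Coefficient matrix A = [[21, 52], [-8, -19]].
Characteristic polynomial det(A - λI) = λ^2 - 2λ + 17 = 0.
Eigenvalues λ = 1 ± 4i (complex conjugate pair).
For λ=1+4i: an eigenvector is (2,-1) - i(-3,1) = (2 + 3i, -1 - i).
A real fundamental pair from Re and Im of e^((1+4i)t)v: X_1 = e^(t)(cos(4t)·(2,-1) + sin(4t)·(-3,1)), X_2 = e^(t)(sin(4t)·(2,-1) - cos(4t)·(-3,1)).
General solution: K_1X_1 + K_2X_2.
Applying x(0)=2, z(0)=2 gives K_1=-8, K_2=6.

x(t) = 36e^(t)sin(4t) + 2e^(t)cos(4t), z(t) = -14e^(t)sin(4t) + 2e^(t)cos(4t)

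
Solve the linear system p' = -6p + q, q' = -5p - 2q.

Coefficient matrix A = [[-6, 1], [-5, -2]].
Characteristic polynomial det(A - λI) = λ^2 + 8λ + 17 = 0.
Eigenvalues λ = -4 ± i (complex conjugate pair).
For λ=-4+i: an eigenvector is (0,1) - i(1,2) = (0 - i, 1 - 2i).
A real fundamental pair from Re and Im of e^((-4+i)t)v: X_1 = e^(-4t)(cos(t)·(0,1) + sin(t)·(1,2)), X_2 = e^(-4t)(sin(t)·(0,1) - cos(t)·(1,2)).
General solution: K_1X_1 + K_2X_2.

p(t) = K_1e^(-4t)sin(t) - K_2e^(-4t)cos(t), q(t) = 2K_1e^(-4t)sin(t) + K_1e^(-4t)cos(t) + K_2e^(-4t)sin(t) - 2K_2e^(-4t)cos(t)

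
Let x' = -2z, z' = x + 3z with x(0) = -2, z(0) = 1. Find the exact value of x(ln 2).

A = [[0,-2],[1,3]]; eigenvalues λ = 2, 1.
Eigenvectors: (-1,1) for λ=2, (2,-1) for λ=1.
From the initial condition, c_1 = 0, c_2 = -1.
x(ln 2) = (0)(2^2)(-1) + (-1)(2^1)(2) = -4.

-4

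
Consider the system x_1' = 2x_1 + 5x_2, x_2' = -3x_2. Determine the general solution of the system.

x_1(t) = K_1e^(-3t) + K_2e^(2t), x_2(t) = -K_1e^(-3t)

Coefficient matrix A = [[2, 5], [0, -3]].
Characteristic polynomial det(A - λI) = λ^2 + λ - 6 = 0.
Eigenvalues λ = -3, 2.
For λ=-3: (A-λI) row 1 is [5, 5], so an eigenvector is (1, -1).
For λ=2: (A-λI) row 1 is [0, 5], so an eigenvector is (1, 0).
General solution: K_1e^(-3t)(1,-1) + K_2e^(2t)(1,0).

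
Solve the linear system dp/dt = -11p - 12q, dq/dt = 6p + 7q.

p(t) = -C_1e^(t) - 2C_2e^(-5t), q(t) = C_1e^(t) + C_2e^(-5t)

Coefficient matrix A = [[-11, -12], [6, 7]].
Characteristic polynomial det(A - λI) = λ^2 + 4λ - 5 = 0.
Eigenvalues λ = 1, -5.
For λ=1: (A-λI) row 1 is [-12, -12], so an eigenvector is (-1, 1).
For λ=-5: (A-λI) row 1 is [-6, -12], so an eigenvector is (-2, 1).
General solution: C_1e^(t)(-1,1) + C_2e^(-5t)(-2,1).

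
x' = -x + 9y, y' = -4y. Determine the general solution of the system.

x(t) = K_1e^(-t) - 3K_2e^(-4t), y(t) = K_2e^(-4t)

Coefficient matrix A = [[-1, 9], [0, -4]].
Characteristic polynomial det(A - λI) = λ^2 + 5λ + 4 = 0.
Eigenvalues λ = -1, -4.
For λ=-1: (A-λI) row 1 is [0, 9], so an eigenvector is (1, 0).
For λ=-4: (A-λI) row 1 is [3, 9], so an eigenvector is (-3, 1).
General solution: K_1e^(-t)(1,0) + K_2e^(-4t)(-3,1).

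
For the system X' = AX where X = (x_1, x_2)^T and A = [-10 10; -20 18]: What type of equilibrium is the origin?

unstable spiral

A = [[-10,10],[-20,18]]; det(A-λI) = λ^2 - 8λ + 20.
λ = 4 ± 2i: positive real part.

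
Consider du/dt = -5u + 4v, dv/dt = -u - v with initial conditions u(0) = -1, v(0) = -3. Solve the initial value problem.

u(t) = -10te^(-3t) - e^(-3t), v(t) = -5te^(-3t) - 3e^(-3t)

Coefficient matrix A = [[-5, 4], [-1, -1]].
Characteristic polynomial det(A - λI) = λ^2 + 6λ + 9 = 0.
Single eigenvalue λ = -3 with algebraic multiplicity 2.
Eigenvector v = (-2,-1); generalized eigenvector w with (A-λI)w=v is (-1,-1).
General solution: e^(-3t)[c_1·v + c_2·(t·v + w)].
Applying u(0)=-1, v(0)=-3 gives c_1=-2, c_2=5.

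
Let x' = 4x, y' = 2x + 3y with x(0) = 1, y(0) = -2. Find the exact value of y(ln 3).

54

A = [[4,0],[2,3]]; eigenvalues λ = 4, 3.
Eigenvectors: (-1,-2) for λ=4, (0,1) for λ=3.
From the initial condition, c_1 = -1, c_2 = -4.
y(ln 3) = (-1)(3^4)(-2) + (-4)(3^3)(1) = 54.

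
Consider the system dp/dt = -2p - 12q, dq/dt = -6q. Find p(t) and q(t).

p(t) = -c_1e^(-2t) - 3c_2e^(-6t), q(t) = -c_2e^(-6t)

Coefficient matrix A = [[-2, -12], [0, -6]].
Characteristic polynomial det(A - λI) = λ^2 + 8λ + 12 = 0.
Eigenvalues λ = -2, -6.
For λ=-2: (A-λI) row 1 is [0, -12], so an eigenvector is (-1, 0).
For λ=-6: (A-λI) row 1 is [4, -12], so an eigenvector is (-3, -1).
General solution: c_1e^(-2t)(-1,0) + c_2e^(-6t)(-3,-1).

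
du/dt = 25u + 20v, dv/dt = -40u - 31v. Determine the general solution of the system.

u(t) = -c_1e^(-3t)sin(4t) + 2c_1e^(-3t)cos(4t) + 2c_2e^(-3t)sin(4t) + c_2e^(-3t)cos(4t), v(t) = c_1e^(-3t)sin(4t) - 3c_1e^(-3t)cos(4t) - 3c_2e^(-3t)sin(4t) - c_2e^(-3t)cos(4t)

Coefficient matrix A = [[25, 20], [-40, -31]].
Characteristic polynomial det(A - λI) = λ^2 + 6λ + 25 = 0.
Eigenvalues λ = -3 ± 4i (complex conjugate pair).
For λ=-3+4i: an eigenvector is (2,-3) - i(-1,1) = (2 + i, -3 - i).
A real fundamental pair from Re and Im of e^((-3+4i)t)v: X_1 = e^(-3t)(cos(4t)·(2,-3) + sin(4t)·(-1,1)), X_2 = e^(-3t)(sin(4t)·(2,-3) - cos(4t)·(-1,1)).
General solution: c_1X_1 + c_2X_2.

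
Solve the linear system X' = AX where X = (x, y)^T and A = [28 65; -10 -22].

x(t) = 2c_1e^(3t)sin(5t) + 3c_1e^(3t)cos(5t) + 3c_2e^(3t)sin(5t) - 2c_2e^(3t)cos(5t), y(t) = -c_1e^(3t)sin(5t) - c_1e^(3t)cos(5t) - c_2e^(3t)sin(5t) + c_2e^(3t)cos(5t)

Coefficient matrix A = [[28, 65], [-10, -22]].
Characteristic polynomial det(A - λI) = λ^2 - 6λ + 34 = 0.
Eigenvalues λ = 3 ± 5i (complex conjugate pair).
For λ=3+5i: an eigenvector is (3,-1) - i(2,-1) = (3 - 2i, -1 + i).
A real fundamental pair from Re and Im of e^((3+5i)t)v: X_1 = e^(3t)(cos(5t)·(3,-1) + sin(5t)·(2,-1)), X_2 = e^(3t)(sin(5t)·(3,-1) - cos(5t)·(2,-1)).
General solution: c_1X_1 + c_2X_2.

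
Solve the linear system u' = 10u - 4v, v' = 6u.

u(t) = C_1e^(6t) - 2C_2e^(4t), v(t) = C_1e^(6t) - 3C_2e^(4t)

Coefficient matrix A = [[10, -4], [6, 0]].
Characteristic polynomial det(A - λI) = λ^2 - 10λ + 24 = 0.
Eigenvalues λ = 6, 4.
For λ=6: (A-λI) row 1 is [4, -4], so an eigenvector is (1, 1).
For λ=4: (A-λI) row 1 is [6, -4], so an eigenvector is (-2, -3).
General solution: C_1e^(6t)(1,1) + C_2e^(4t)(-2,-3).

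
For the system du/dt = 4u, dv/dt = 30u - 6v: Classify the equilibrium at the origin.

A = [[4,0],[30,-6]]; det(A-λI) = λ^2 + 2λ - 24.
λ = 4, -6: opposite signs.

saddle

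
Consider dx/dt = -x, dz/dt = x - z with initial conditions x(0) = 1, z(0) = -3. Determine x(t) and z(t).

Coefficient matrix A = [[-1, 0], [1, -1]].
Characteristic polynomial det(A - λI) = λ^2 + 2λ + 1 = 0.
Single eigenvalue λ = -1 with algebraic multiplicity 2.
Eigenvector v = (0,1); generalized eigenvector w with (A-λI)w=v is (1,2).
General solution: e^(-t)[C_1·v + C_2·(t·v + w)].
Applying x(0)=1, z(0)=-3 gives C_1=-5, C_2=1.

x(t) = e^(-t), z(t) = te^(-t) - 3e^(-t)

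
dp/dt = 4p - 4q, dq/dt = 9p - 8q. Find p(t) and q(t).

p(t) = -2C_1e^(-2t) - 2C_2te^(-2t) - C_2e^(-2t), q(t) = -3C_1e^(-2t) - 3C_2te^(-2t) - C_2e^(-2t)

Coefficient matrix A = [[4, -4], [9, -8]].
Characteristic polynomial det(A - λI) = λ^2 + 4λ + 4 = 0.
Single eigenvalue λ = -2 with algebraic multiplicity 2.
Eigenvector v = (-2,-3); generalized eigenvector w with (A-λI)w=v is (-1,-1).
General solution: e^(-2t)[C_1·v + C_2·(t·v + w)].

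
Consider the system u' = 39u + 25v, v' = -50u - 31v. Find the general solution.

Coefficient matrix A = [[39, 25], [-50, -31]].
Characteristic polynomial det(A - λI) = λ^2 - 8λ + 41 = 0.
Eigenvalues λ = 4 ± 5i (complex conjugate pair).
For λ=4+5i: an eigenvector is (1,-1) - i(2,-3) = (1 - 2i, -1 + 3i).
A real fundamental pair from Re and Im of e^((4+5i)t)v: X_1 = e^(4t)(cos(5t)·(1,-1) + sin(5t)·(2,-3)), X_2 = e^(4t)(sin(5t)·(1,-1) - cos(5t)·(2,-3)).
General solution: K_1X_1 + K_2X_2.

u(t) = 2K_1e^(4t)sin(5t) + K_1e^(4t)cos(5t) + K_2e^(4t)sin(5t) - 2K_2e^(4t)cos(5t), v(t) = -3K_1e^(4t)sin(5t) - K_1e^(4t)cos(5t) - K_2e^(4t)sin(5t) + 3K_2e^(4t)cos(5t)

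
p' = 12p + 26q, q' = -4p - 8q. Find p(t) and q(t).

Coefficient matrix A = [[12, 26], [-4, -8]].
Characteristic polynomial det(A - λI) = λ^2 - 4λ + 8 = 0.
Eigenvalues λ = 2 ± 2i (complex conjugate pair).
For λ=2+2i: an eigenvector is (-2,1) - i(3,-1) = (-2 - 3i, 1 + i).
A real fundamental pair from Re and Im of e^((2+2i)t)v: X_1 = e^(2t)(cos(2t)·(-2,1) + sin(2t)·(3,-1)), X_2 = e^(2t)(sin(2t)·(-2,1) - cos(2t)·(3,-1)).
General solution: c_1X_1 + c_2X_2.

p(t) = 3c_1e^(2t)sin(2t) - 2c_1e^(2t)cos(2t) - 2c_2e^(2t)sin(2t) - 3c_2e^(2t)cos(2t), q(t) = -c_1e^(2t)sin(2t) + c_1e^(2t)cos(2t) + c_2e^(2t)sin(2t) + c_2e^(2t)cos(2t)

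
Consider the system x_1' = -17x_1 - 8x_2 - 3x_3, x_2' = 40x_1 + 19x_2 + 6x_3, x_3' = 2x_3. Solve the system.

x_1(t) = C_1e^(-t) - 2C_2e^(3t) - C_3e^(2t), x_2(t) = -2C_1e^(-t) + 5C_2e^(3t) + 2C_3e^(2t), x_3(t) = C_3e^(2t)

Coefficient matrix A = [[-17, -8, -3], [40, 19, 6], [0, 0, 2]].
det(A - λI) = 0 gives eigenvalues λ = -1, 3, 2.
For λ=-1: eigenvector (1,-2,0).
For λ=3: eigenvector (-2,5,0).
For λ=2: eigenvector (-1,2,1).
General solution: C_1e^(-t)(1,-2,0) + C_2e^(3t)(-2,5,0) + C_3e^(2t)(-1,2,1).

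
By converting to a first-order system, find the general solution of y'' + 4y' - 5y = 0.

y(t) = C_1e^(-5t) + C_2e^(t)

Let x_1 = y, x_2 = y'. Then x_1' = x_2 and x_2' = 5x_1 - 4x_2.
A = [[0,1],[5,-4]]; det(A-λI) = λ^2 + 4λ - 5.
Eigenvalues λ = -5, 1 with eigenvectors (1,-5), (1,1).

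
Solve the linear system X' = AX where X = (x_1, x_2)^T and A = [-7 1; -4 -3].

Coefficient matrix A = [[-7, 1], [-4, -3]].
Characteristic polynomial det(A - λI) = λ^2 + 10λ + 25 = 0.
Single eigenvalue λ = -5 with algebraic multiplicity 2.
Eigenvector v = (-1,-2); generalized eigenvector w with (A-λI)w=v is (1,1).
General solution: e^(-5t)[C_1·v + C_2·(t·v + w)].

x_1(t) = -C_1e^(-5t) - C_2te^(-5t) + C_2e^(-5t), x_2(t) = -2C_1e^(-5t) - 2C_2te^(-5t) + C_2e^(-5t)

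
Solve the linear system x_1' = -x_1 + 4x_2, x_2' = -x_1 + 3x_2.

x_1(t) = 2c_1e^(t) + 2c_2te^(t) + c_2e^(t), x_2(t) = c_1e^(t) + c_2te^(t) + c_2e^(t)

Coefficient matrix A = [[-1, 4], [-1, 3]].
Characteristic polynomial det(A - λI) = λ^2 - 2λ + 1 = 0.
Single eigenvalue λ = 1 with algebraic multiplicity 2.
Eigenvector v = (2,1); generalized eigenvector w with (A-λI)w=v is (1,1).
General solution: e^(t)[c_1·v + c_2·(t·v + w)].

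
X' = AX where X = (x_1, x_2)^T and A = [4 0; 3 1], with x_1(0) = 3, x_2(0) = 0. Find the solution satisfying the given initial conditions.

Coefficient matrix A = [[4, 0], [3, 1]].
Characteristic polynomial det(A - λI) = λ^2 - 5λ + 4 = 0.
Eigenvalues λ = 4, 1.
For λ=4: (A-λI) row 2 is [3, -3], so an eigenvector is (-1, -1).
For λ=1: (A-λI) row 1 is [3, 0], so an eigenvector is (0, 1).
General solution: c_1e^(4t)(-1,-1) + c_2e^(t)(0,1).
Applying x_1(0)=3, x_2(0)=0 gives c_1=-3, c_2=-3.

x_1(t) = 3e^(4t), x_2(t) = 3e^(4t) - 3e^(t)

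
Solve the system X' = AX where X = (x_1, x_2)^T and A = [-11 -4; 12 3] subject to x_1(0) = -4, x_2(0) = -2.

x_1(t) = 16e^(-3t) - 20e^(-5t), x_2(t) = -32e^(-3t) + 30e^(-5t)

Coefficient matrix A = [[-11, -4], [12, 3]].
Characteristic polynomial det(A - λI) = λ^2 + 8λ + 15 = 0.
Eigenvalues λ = -3, -5.
For λ=-3: (A-λI) row 1 is [-8, -4], so an eigenvector is (-1, 2).
For λ=-5: (A-λI) row 1 is [-6, -4], so an eigenvector is (2, -3).
General solution: c_1e^(-3t)(-1,2) + c_2e^(-5t)(2,-3).
Applying x_1(0)=-4, x_2(0)=-2 gives c_1=-16, c_2=-10.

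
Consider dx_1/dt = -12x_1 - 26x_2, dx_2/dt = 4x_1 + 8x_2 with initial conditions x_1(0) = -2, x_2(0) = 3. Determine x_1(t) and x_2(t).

Coefficient matrix A = [[-12, -26], [4, 8]].
Characteristic polynomial det(A - λI) = λ^2 + 4λ + 8 = 0.
Eigenvalues λ = -2 ± 2i (complex conjugate pair).
For λ=-2+2i: an eigenvector is (-2,1) - i(-3,1) = (-2 + 3i, 1 - i).
A real fundamental pair from Re and Im of e^((-2+2i)t)v: X_1 = e^(-2t)(cos(2t)·(-2,1) + sin(2t)·(-3,1)), X_2 = e^(-2t)(sin(2t)·(-2,1) - cos(2t)·(-3,1)).
General solution: K_1X_1 + K_2X_2.
Applying x_1(0)=-2, x_2(0)=3 gives K_1=7, K_2=4.

x_1(t) = -29e^(-2t)sin(2t) - 2e^(-2t)cos(2t), x_2(t) = 11e^(-2t)sin(2t) + 3e^(-2t)cos(2t)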